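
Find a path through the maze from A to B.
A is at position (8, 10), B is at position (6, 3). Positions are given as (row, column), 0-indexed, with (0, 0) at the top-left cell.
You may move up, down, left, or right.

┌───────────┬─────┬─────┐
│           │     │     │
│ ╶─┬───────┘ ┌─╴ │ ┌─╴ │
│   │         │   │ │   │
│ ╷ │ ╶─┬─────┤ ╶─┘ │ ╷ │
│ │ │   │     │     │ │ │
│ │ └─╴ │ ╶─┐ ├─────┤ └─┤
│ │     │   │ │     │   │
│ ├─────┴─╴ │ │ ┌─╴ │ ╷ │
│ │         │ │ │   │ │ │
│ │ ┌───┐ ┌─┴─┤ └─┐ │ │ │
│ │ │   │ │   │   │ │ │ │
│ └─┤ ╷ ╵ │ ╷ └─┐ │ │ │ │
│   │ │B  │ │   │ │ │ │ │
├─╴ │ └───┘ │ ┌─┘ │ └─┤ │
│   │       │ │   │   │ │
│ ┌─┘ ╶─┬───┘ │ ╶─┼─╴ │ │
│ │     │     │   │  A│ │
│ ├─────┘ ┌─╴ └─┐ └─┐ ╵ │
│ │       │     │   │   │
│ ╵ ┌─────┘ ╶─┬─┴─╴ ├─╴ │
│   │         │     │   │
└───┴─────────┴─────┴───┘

Finding the shortest path from (8, 10) to (6, 3):
Path length: 69 steps
Directions: down → right → up → up → up → up → up → up → left → up → up → right → up → left → left → down → down → left → left → up → right → up → left → left → down → left → left → left → left → down → right → down → left → left → up → up → left → down → down → down → down → down → right → down → left → down → down → down → right → up → right → right → right → up → right → right → up → up → up → left → down → down → left → left → left → up → up → right → down

Solution:

┌───────────┬─────┬─────┐
│           │↓ ← ↰│↓ ← ↰│
│ ╶─┬───────┘ ┌─╴ │ ┌─╴ │
│↓ ↰│↓ ← ← ← ↲│↱ ↑│↓│↱ ↑│
│ ╷ │ ╶─┬─────┤ ╶─┘ │ ╷ │
│↓│↑│↳ ↓│     │↑ ← ↲│↑│ │
│ │ └─╴ │ ╶─┐ ├─────┤ └─┤
│↓│↑ ← ↲│   │ │     │↑ ↰│
│ ├─────┴─╴ │ │ ┌─╴ │ ╷ │
│↓│         │ │ │   │ │↑│
│ │ ┌───┐ ┌─┴─┤ └─┐ │ │ │
│↓│ │↱ ↓│ │↓ ↰│   │ │ │↑│
│ └─┤ ╷ ╵ │ ╷ └─┐ │ │ │ │
│↳ ↓│↑│B  │↓│↑  │ │ │ │↑│
├─╴ │ └───┘ │ ┌─┘ │ └─┤ │
│↓ ↲│↑ ← ← ↲│↑│   │   │↑│
│ ┌─┘ ╶─┬───┘ │ ╶─┼─╴ │ │
│↓│     │↱ → ↑│   │  A│↑│
│ ├─────┘ ┌─╴ └─┐ └─┐ ╵ │
│↓│↱ → → ↑│     │   │↳ ↑│
│ ╵ ┌─────┘ ╶─┬─┴─╴ ├─╴ │
│↳ ↑│         │     │   │
└───┴─────────┴─────┴───┘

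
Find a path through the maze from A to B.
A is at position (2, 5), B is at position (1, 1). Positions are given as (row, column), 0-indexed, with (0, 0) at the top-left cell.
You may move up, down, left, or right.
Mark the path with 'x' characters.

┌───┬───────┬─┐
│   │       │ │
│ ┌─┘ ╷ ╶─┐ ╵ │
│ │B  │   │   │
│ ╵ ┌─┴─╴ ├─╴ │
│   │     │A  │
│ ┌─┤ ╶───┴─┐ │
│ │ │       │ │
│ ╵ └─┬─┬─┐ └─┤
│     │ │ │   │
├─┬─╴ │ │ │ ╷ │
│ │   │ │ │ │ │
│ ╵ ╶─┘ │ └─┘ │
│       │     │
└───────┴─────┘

Finding the shortest path from (2, 5) to (1, 1):
Path length: 9 steps
Directions: right → up → left → up → left → left → left → down → left

Solution:

┌───┬───────┬─┐
│   │x x x x│ │
│ ┌─┘ ╷ ╶─┐ ╵ │
│ │B x│   │x x│
│ ╵ ┌─┴─╴ ├─╴ │
│   │     │A x│
│ ┌─┤ ╶───┴─┐ │
│ │ │       │ │
│ ╵ └─┬─┬─┐ └─┤
│     │ │ │   │
├─┬─╴ │ │ │ ╷ │
│ │   │ │ │ │ │
│ ╵ ╶─┘ │ └─┘ │
│       │     │
└───────┴─────┘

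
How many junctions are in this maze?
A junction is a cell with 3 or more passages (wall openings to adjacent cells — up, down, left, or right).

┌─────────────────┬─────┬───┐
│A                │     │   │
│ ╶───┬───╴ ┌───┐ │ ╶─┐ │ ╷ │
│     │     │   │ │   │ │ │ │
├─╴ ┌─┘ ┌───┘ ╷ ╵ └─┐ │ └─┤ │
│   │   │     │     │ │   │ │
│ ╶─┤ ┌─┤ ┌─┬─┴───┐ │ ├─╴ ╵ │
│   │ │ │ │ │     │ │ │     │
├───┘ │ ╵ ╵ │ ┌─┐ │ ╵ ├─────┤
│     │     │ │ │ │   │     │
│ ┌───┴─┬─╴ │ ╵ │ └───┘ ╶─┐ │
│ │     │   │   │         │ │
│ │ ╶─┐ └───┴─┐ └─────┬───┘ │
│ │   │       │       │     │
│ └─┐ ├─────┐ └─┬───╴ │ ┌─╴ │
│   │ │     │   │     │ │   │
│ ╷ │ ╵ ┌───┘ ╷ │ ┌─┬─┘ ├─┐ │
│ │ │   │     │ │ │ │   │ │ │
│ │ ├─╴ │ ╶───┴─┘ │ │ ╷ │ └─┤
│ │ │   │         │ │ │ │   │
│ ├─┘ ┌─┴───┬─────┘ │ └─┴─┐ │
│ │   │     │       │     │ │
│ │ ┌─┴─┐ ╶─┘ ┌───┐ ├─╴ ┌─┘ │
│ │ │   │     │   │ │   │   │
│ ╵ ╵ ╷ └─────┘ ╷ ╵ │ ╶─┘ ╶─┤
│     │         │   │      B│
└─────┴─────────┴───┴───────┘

Checking each cell for number of passages:

Junctions found (3+ passages):
  (0, 5): 3 passages
  (1, 1): 3 passages
  (2, 8): 3 passages
  (3, 12): 3 passages
  (4, 4): 3 passages
  (4, 5): 3 passages
  (5, 7): 3 passages
  (5, 11): 3 passages
  (6, 13): 3 passages
  (7, 0): 3 passages
  (7, 6): 3 passages
  (7, 13): 3 passages
  (8, 3): 3 passages
  (8, 11): 3 passages
  (10, 4): 3 passages
  (10, 9): 3 passages
  (10, 11): 3 passages
  (12, 1): 3 passages
  (12, 12): 3 passages
Total junctions: 19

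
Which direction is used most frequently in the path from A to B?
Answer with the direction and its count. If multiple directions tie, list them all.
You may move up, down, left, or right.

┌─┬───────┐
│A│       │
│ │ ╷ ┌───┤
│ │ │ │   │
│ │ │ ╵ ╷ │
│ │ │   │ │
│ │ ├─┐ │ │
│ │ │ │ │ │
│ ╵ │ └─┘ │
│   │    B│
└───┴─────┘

Directions: down, down, down, down, right, up, up, up, up, right, down, down, right, up, right, down, down, down
Counts: {'down': 9, 'right': 4, 'up': 5}
Most common: down (9 times)

Solution:

┌─┬───────┐
│A│↱ ↓    │
│ │ ╷ ┌───┤
│↓│↑│↓│↱ ↓│
│ │ │ ╵ ╷ │
│↓│↑│↳ ↑│↓│
│ │ ├─┐ │ │
│↓│↑│ │ │↓│
│ ╵ │ └─┘ │
│↳ ↑│    B│
└───┴─────┘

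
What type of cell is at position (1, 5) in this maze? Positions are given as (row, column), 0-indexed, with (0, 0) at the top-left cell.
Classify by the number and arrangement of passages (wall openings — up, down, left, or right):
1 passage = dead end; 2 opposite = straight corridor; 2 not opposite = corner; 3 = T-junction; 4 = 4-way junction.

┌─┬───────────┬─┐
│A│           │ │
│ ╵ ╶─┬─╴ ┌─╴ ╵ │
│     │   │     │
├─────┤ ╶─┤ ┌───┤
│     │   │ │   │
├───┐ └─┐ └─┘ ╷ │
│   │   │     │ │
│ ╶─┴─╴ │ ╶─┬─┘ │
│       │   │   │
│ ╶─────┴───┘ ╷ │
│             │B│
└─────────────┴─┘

Checking cell at (1, 5):
Number of passages: 2
Cell type: corner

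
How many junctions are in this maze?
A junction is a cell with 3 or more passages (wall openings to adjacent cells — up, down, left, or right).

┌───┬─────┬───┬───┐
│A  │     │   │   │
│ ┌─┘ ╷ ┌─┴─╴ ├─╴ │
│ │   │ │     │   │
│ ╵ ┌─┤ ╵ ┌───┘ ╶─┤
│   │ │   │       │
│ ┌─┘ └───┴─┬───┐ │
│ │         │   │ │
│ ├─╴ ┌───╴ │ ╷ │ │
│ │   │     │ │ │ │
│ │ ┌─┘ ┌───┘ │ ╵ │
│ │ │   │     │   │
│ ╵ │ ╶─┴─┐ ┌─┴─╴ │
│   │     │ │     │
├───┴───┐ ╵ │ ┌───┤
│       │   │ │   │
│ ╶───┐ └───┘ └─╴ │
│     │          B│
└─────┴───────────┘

Checking each cell for number of passages:

Junctions found (3+ passages):
  (0, 3): 3 passages
  (2, 0): 3 passages
  (2, 7): 3 passages
  (3, 2): 4 passages
  (5, 5): 3 passages
  (5, 8): 3 passages
  (8, 6): 3 passages
Total junctions: 7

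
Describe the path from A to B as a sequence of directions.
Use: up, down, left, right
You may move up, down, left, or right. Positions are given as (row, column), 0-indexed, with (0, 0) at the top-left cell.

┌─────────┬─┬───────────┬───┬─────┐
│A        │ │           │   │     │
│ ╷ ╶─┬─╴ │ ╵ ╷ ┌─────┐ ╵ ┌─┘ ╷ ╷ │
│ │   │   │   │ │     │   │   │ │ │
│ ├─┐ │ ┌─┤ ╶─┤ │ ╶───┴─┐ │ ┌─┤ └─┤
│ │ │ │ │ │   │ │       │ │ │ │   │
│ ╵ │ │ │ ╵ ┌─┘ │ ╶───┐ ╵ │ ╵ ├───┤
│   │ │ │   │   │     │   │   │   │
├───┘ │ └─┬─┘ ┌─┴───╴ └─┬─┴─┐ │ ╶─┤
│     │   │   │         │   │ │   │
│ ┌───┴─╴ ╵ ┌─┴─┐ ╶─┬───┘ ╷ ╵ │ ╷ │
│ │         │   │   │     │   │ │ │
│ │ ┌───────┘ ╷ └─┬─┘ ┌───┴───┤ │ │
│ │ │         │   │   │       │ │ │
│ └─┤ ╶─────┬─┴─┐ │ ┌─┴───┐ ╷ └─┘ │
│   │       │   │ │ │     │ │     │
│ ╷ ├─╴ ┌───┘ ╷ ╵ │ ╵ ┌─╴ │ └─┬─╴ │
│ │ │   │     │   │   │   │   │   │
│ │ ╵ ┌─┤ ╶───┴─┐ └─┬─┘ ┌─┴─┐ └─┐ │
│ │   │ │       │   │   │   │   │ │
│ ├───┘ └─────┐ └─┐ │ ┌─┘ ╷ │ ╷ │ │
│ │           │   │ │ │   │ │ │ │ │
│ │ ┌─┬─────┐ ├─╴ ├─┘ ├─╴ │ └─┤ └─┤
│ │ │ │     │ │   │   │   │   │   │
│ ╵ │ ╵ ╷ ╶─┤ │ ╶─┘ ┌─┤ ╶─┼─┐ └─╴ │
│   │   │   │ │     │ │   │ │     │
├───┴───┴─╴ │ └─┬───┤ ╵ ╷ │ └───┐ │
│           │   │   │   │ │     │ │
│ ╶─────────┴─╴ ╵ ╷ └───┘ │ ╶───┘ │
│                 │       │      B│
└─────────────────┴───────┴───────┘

Finding the path and converting it to directions:
Path through cells: (0,0) → (0,1) → (1,1) → (1,2) → (2,2) → (3,2) → (4,2) → (4,1) → (4,0) → (5,0) → (6,0) → (7,0) → (8,0) → (9,0) → (10,0) → (11,0) → (12,0) → (12,1) → (11,1) → (10,1) → (10,2) → (10,3) → (10,4) → (10,5) → (10,6) → (11,6) → (12,6) → (13,6) → (13,7) → (14,7) → (14,8) → (13,8) → (13,9) → (14,9) → (14,10) → (14,11) → (14,12) → (13,12) → (12,12) → (12,11) → (11,11) → (11,12) → (10,12) → (9,12) → (9,13) → (10,13) → (11,13) → (11,14) → (12,14) → (12,15) → (12,16) → (13,16) → (14,16)
Directions: right, down, right, down, down, down, left, left, down, down, down, down, down, down, down, down, right, up, up, right, right, right, right, right, down, down, down, right, down, right, up, right, down, right, right, right, up, up, left, up, right, up, up, right, down, down, right, down, right, right, down, down

Solution:

┌─────────┬─┬───────────┬───┬─────┐
│A ↓      │ │           │   │     │
│ ╷ ╶─┬─╴ │ ╵ ╷ ┌─────┐ ╵ ┌─┘ ╷ ╷ │
│ │↳ ↓│   │   │ │     │   │   │ │ │
│ ├─┐ │ ┌─┤ ╶─┤ │ ╶───┴─┐ │ ┌─┤ └─┤
│ │ │↓│ │ │   │ │       │ │ │ │   │
│ ╵ │ │ │ ╵ ┌─┘ │ ╶───┐ ╵ │ ╵ ├───┤
│   │↓│ │   │   │     │   │   │   │
├───┘ │ └─┬─┘ ┌─┴───╴ └─┬─┴─┐ │ ╶─┤
│↓ ← ↲│   │   │         │   │ │   │
│ ┌───┴─╴ ╵ ┌─┴─┐ ╶─┬───┘ ╷ ╵ │ ╷ │
│↓│         │   │   │     │   │ │ │
│ │ ┌───────┘ ╷ └─┬─┘ ┌───┴───┤ │ │
│↓│ │         │   │   │       │ │ │
│ └─┤ ╶─────┬─┴─┐ │ ┌─┴───┐ ╷ └─┘ │
│↓  │       │   │ │ │     │ │     │
│ ╷ ├─╴ ┌───┘ ╷ ╵ │ ╵ ┌─╴ │ └─┬─╴ │
│↓│ │   │     │   │   │   │   │   │
│ │ ╵ ┌─┤ ╶───┴─┐ └─┬─┘ ┌─┴─┐ └─┐ │
│↓│   │ │       │   │   │↱ ↓│   │ │
│ ├───┘ └─────┐ └─┐ │ ┌─┘ ╷ │ ╷ │ │
│↓│↱ → → → → ↓│   │ │ │  ↑│↓│ │ │ │
│ │ ┌─┬─────┐ ├─╴ ├─┘ ├─╴ │ └─┤ └─┤
│↓│↑│ │     │↓│   │   │↱ ↑│↳ ↓│   │
│ ╵ │ ╵ ╷ ╶─┤ │ ╶─┘ ┌─┤ ╶─┼─┐ └─╴ │
│↳ ↑│   │   │↓│     │ │↑ ↰│ │↳ → ↓│
├───┴───┴─╴ │ └─┬───┤ ╵ ╷ │ └───┐ │
│           │↳ ↓│↱ ↓│   │↑│     │↓│
│ ╶─────────┴─╴ ╵ ╷ └───┘ │ ╶───┘ │
│              ↳ ↑│↳ → → ↑│      B│
└─────────────────┴───────┴───────┘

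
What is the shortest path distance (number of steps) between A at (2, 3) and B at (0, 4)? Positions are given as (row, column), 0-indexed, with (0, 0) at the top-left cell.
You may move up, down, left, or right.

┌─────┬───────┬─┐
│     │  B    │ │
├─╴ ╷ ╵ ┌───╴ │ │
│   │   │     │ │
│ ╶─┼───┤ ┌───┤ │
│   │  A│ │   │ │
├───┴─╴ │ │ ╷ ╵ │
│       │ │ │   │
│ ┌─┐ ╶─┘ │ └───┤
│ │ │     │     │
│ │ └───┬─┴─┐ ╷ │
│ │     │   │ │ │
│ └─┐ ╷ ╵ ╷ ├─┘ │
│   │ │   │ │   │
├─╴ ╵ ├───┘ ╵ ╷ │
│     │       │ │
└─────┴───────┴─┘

Finding path from (2, 3) to (0, 4):
Path: (2,3) → (3,3) → (3,2) → (4,2) → (4,3) → (4,4) → (3,4) → (2,4) → (1,4) → (1,5) → (1,6) → (0,6) → (0,5) → (0,4)
Distance: 13 steps

Solution:

┌─────┬───────┬─┐
│     │  B ← ↰│ │
├─╴ ╷ ╵ ┌───╴ │ │
│   │   │↱ → ↑│ │
│ ╶─┼───┤ ┌───┤ │
│   │  A│↑│   │ │
├───┴─╴ │ │ ╷ ╵ │
│    ↓ ↲│↑│ │   │
│ ┌─┐ ╶─┘ │ └───┤
│ │ │↳ → ↑│     │
│ │ └───┬─┴─┐ ╷ │
│ │     │   │ │ │
│ └─┐ ╷ ╵ ╷ ├─┘ │
│   │ │   │ │   │
├─╴ ╵ ├───┘ ╵ ╷ │
│     │       │ │
└─────┴───────┴─┘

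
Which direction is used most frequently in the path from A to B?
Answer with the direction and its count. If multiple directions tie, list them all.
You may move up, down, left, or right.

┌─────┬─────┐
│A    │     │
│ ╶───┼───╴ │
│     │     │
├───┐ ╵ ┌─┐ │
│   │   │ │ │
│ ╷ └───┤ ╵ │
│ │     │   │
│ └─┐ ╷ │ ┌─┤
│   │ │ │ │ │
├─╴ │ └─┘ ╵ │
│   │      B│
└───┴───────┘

Directions: down, right, right, down, right, up, right, right, down, down, left, down, down, right
Counts: {'down': 6, 'right': 6, 'up': 1, 'left': 1}
Most common: down and right (tied at 6 times each)

Solution:

┌─────┬─────┐
│A    │     │
│ ╶───┼───╴ │
│↳ → ↓│↱ → ↓│
├───┐ ╵ ┌─┐ │
│   │↳ ↑│ │↓│
│ ╷ └───┤ ╵ │
│ │     │↓ ↲│
│ └─┐ ╷ │ ┌─┤
│   │ │ │↓│ │
├─╴ │ └─┘ ╵ │
│   │    ↳ B│
└───┴───────┘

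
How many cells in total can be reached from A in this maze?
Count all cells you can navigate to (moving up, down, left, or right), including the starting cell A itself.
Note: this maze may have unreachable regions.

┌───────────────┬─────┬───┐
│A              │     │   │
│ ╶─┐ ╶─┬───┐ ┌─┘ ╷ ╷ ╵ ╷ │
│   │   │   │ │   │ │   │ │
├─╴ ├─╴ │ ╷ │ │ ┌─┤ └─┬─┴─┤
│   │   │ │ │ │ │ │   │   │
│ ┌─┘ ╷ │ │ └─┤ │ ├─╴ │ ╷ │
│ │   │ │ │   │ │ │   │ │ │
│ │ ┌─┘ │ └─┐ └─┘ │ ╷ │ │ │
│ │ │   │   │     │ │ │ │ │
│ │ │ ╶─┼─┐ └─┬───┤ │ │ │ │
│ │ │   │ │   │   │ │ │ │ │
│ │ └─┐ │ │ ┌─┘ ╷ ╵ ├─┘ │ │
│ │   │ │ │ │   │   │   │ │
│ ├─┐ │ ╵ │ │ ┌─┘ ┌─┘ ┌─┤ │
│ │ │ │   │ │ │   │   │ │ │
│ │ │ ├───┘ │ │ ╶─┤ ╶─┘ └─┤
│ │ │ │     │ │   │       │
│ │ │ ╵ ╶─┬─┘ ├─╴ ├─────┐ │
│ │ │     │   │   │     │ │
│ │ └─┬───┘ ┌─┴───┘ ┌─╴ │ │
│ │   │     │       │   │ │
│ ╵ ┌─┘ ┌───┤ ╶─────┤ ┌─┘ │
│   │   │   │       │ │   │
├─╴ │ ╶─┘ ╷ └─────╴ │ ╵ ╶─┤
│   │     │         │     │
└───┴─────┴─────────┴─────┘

Using BFS/flood-fill to find all reachable cells from A:
Maze size: 13 × 13 = 169 total cells
92 cell(s) are walled off and cannot be reached from A.
Reachable cells: 77

Reachable region (· marks reachable cells):

┌───────────────┬─────┬───┐
│A · · · · · · ·│     │   │
│ ╶─┐ ╶─┬───┐ ┌─┘ ╷ ╷ ╵ ╷ │
│· ·│· ·│· ·│·│   │ │   │ │
├─╴ ├─╴ │ ╷ │ │ ┌─┤ └─┬─┴─┤
│· ·│· ·│·│·│·│ │·│   │   │
│ ┌─┘ ╷ │ │ └─┤ │ ├─╴ │ ╷ │
│·│· ·│·│·│· ·│ │·│   │ │ │
│ │ ┌─┘ │ └─┐ └─┘ │ ╷ │ │ │
│·│·│· ·│· ·│· · ·│ │ │ │ │
│ │ │ ╶─┼─┐ └─┬───┤ │ │ │ │
│·│·│· ·│·│· ·│   │ │ │ │ │
│ │ └─┐ │ │ ┌─┘ ╷ ╵ ├─┘ │ │
│·│· ·│·│·│·│   │   │   │ │
│ ├─┐ │ ╵ │ │ ┌─┘ ┌─┘ ┌─┤ │
│·│·│·│· ·│·│ │   │   │ │ │
│ │ │ ├───┘ │ │ ╶─┤ ╶─┘ └─┤
│·│·│·│· · ·│ │   │       │
│ │ │ ╵ ╶─┬─┘ ├─╴ ├─────┐ │
│·│·│· · ·│   │   │     │ │
│ │ └─┬───┘ ┌─┴───┘ ┌─╴ │ │
│·│· ·│     │       │   │ │
│ ╵ ┌─┘ ┌───┤ ╶─────┤ ┌─┘ │
│· ·│   │   │       │ │   │
├─╴ │ ╶─┘ ╷ └─────╴ │ ╵ ╶─┤
│· ·│     │         │     │
└───┴─────┴─────────┴─────┘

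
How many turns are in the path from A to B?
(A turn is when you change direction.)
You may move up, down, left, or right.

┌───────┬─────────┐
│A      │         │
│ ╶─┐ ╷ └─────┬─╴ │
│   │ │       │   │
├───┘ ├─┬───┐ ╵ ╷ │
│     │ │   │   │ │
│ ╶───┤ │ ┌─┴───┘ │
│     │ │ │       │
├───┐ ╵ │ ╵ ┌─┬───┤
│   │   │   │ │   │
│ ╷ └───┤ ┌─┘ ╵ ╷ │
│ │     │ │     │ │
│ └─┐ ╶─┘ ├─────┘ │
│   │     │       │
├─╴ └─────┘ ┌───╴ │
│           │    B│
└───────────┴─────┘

Directions: right, right, right, down, right, right, right, down, right, up, right, down, down, left, left, left, down, left, down, down, left, left, up, left, up, left, down, down, right, down, right, right, right, right, up, right, right, right, down
Number of turns: 23

Solution:

┌───────┬─────────┐
│A → → ↓│         │
│ ╶─┐ ╷ └─────┬─╴ │
│   │ │↳ → → ↓│↱ ↓│
├───┘ ├─┬───┐ ╵ ╷ │
│     │ │   │↳ ↑│↓│
│ ╶───┤ │ ┌─┴───┘ │
│     │ │ │↓ ← ← ↲│
├───┐ ╵ │ ╵ ┌─┬───┤
│↓ ↰│   │↓ ↲│ │   │
│ ╷ └───┤ ┌─┘ ╵ ╷ │
│↓│↑ ↰  │↓│     │ │
│ └─┐ ╶─┘ ├─────┘ │
│↳ ↓│↑ ← ↲│↱ → → ↓│
├─╴ └─────┘ ┌───╴ │
│  ↳ → → → ↑│    B│
└───────────┴─────┘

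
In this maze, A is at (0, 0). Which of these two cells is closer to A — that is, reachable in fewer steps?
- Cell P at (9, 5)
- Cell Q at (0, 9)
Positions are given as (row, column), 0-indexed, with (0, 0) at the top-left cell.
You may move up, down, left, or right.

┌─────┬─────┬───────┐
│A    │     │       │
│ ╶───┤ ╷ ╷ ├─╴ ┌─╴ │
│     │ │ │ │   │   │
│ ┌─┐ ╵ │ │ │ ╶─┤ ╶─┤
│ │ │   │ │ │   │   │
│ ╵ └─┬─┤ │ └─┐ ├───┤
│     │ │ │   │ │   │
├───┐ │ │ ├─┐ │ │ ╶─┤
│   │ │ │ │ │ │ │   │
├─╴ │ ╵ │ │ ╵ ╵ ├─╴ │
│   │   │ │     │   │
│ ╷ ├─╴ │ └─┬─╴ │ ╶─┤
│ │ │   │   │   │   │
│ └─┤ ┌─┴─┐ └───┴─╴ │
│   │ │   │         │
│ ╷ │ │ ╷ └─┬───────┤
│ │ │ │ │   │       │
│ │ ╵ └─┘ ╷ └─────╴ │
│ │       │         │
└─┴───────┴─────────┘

Shortest path A → P at (9, 5): 18 steps
Shortest path A → Q at (0, 9): 25 steps

P is closer (18 steps vs 25 steps).

Path to P:

┌─────┬─────┬───────┐
│A    │     │       │
│ ╶───┤ ╷ ╷ ├─╴ ┌─╴ │
│↓    │ │ │ │   │   │
│ ┌─┐ ╵ │ │ │ ╶─┤ ╶─┤
│↓│ │   │ │ │   │   │
│ ╵ └─┬─┤ │ └─┐ ├───┤
│↳ → ↓│ │ │   │ │   │
├───┐ │ │ ├─┐ │ │ ╶─┤
│   │↓│ │ │ │ │ │   │
├─╴ │ ╵ │ │ ╵ ╵ ├─╴ │
│   │↳ ↓│ │     │   │
│ ╷ ├─╴ │ └─┬─╴ │ ╶─┤
│ │ │↓ ↲│   │   │   │
│ └─┤ ┌─┴─┐ └───┴─╴ │
│   │↓│   │         │
│ ╷ │ │ ╷ └─┬───────┤
│ │ │↓│ │↱ ↓│       │
│ │ ╵ └─┘ ╷ └─────╴ │
│ │  ↳ → ↑│P        │
└─┴───────┴─────────┘

Path to Q:

┌─────┬─────┬───────┐
│A    │↱ → ↓│  ↱ → Q│
│ ╶───┤ ╷ ╷ ├─╴ ┌─╴ │
│↳ → ↓│↑│ │↓│↱ ↑│   │
│ ┌─┐ ╵ │ │ │ ╶─┤ ╶─┤
│ │ │↳ ↑│ │↓│↑ ↰│   │
│ ╵ └─┬─┤ │ └─┐ ├───┤
│     │ │ │↳ ↓│↑│   │
├───┐ │ │ ├─┐ │ │ ╶─┤
│   │ │ │ │ │↓│↑│   │
├─╴ │ ╵ │ │ ╵ ╵ ├─╴ │
│   │   │ │  ↳ ↑│   │
│ ╷ ├─╴ │ └─┬─╴ │ ╶─┤
│ │ │   │   │   │   │
│ └─┤ ┌─┴─┐ └───┴─╴ │
│   │ │   │         │
│ ╷ │ │ ╷ └─┬───────┤
│ │ │ │ │   │       │
│ │ ╵ └─┘ ╷ └─────╴ │
│ │       │         │
└─┴───────┴─────────┘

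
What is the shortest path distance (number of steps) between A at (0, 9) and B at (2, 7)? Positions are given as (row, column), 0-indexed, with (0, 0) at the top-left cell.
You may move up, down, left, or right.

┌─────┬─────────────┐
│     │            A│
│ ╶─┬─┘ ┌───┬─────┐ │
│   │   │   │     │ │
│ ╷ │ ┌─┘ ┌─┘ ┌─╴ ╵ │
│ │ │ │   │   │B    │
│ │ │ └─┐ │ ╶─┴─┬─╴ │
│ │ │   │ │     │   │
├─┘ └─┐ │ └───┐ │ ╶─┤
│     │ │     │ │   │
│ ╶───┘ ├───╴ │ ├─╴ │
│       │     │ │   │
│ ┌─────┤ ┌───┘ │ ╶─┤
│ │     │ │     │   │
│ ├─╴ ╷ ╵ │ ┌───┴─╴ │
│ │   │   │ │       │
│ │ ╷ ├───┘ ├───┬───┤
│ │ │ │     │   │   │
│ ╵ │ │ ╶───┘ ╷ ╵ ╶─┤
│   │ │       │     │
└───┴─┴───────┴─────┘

Finding path from (0, 9) to (2, 7):
Path: (0,9) → (1,9) → (2,9) → (2,8) → (2,7)
Distance: 4 steps

Solution:

┌─────┬─────────────┐
│     │            A│
│ ╶─┬─┘ ┌───┬─────┐ │
│   │   │   │     │↓│
│ ╷ │ ┌─┘ ┌─┘ ┌─╴ ╵ │
│ │ │ │   │   │B ← ↲│
│ │ │ └─┐ │ ╶─┴─┬─╴ │
│ │ │   │ │     │   │
├─┘ └─┐ │ └───┐ │ ╶─┤
│     │ │     │ │   │
│ ╶───┘ ├───╴ │ ├─╴ │
│       │     │ │   │
│ ┌─────┤ ┌───┘ │ ╶─┤
│ │     │ │     │   │
│ ├─╴ ╷ ╵ │ ┌───┴─╴ │
│ │   │   │ │       │
│ │ ╷ ├───┘ ├───┬───┤
│ │ │ │     │   │   │
│ ╵ │ │ ╶───┘ ╷ ╵ ╶─┤
│   │ │       │     │
└───┴─┴───────┴─────┘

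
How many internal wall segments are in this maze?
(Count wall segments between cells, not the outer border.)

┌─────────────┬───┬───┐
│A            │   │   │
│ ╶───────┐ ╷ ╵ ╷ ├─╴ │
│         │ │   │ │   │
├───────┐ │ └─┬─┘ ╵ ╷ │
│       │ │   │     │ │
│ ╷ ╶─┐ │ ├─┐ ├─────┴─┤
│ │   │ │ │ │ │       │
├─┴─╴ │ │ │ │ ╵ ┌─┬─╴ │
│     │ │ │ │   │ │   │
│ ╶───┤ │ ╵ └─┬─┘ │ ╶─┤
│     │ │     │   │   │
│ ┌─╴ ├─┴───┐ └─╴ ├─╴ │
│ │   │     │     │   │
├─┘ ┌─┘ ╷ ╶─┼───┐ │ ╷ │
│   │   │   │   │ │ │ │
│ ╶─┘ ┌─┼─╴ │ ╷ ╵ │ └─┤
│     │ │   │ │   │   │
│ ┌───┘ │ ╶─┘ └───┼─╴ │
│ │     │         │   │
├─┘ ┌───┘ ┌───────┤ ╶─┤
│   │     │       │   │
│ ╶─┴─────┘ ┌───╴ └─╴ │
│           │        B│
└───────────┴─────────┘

Counting internal wall segments:
Total internal walls: 110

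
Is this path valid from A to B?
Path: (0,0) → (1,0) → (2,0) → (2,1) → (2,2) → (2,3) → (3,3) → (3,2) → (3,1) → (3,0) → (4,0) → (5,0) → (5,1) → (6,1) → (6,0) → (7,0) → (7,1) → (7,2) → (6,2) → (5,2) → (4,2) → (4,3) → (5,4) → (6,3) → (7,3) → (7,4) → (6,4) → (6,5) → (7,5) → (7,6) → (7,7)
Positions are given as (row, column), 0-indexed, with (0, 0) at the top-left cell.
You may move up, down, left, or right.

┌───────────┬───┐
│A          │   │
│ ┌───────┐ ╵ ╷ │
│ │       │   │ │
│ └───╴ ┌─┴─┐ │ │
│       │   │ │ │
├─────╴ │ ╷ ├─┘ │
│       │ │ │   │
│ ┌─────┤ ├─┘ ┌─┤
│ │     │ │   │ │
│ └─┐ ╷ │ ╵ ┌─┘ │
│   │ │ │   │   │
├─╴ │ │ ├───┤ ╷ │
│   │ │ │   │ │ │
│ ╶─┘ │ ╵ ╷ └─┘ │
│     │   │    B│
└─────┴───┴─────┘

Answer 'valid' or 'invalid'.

Checking path validity:
Result: Invalid move at step 22: cannot move from (4, 3) to (5, 4).

invalid

Correct solution:

┌───────────┬───┐
│A          │   │
│ ┌───────┐ ╵ ╷ │
│↓│       │   │ │
│ └───╴ ┌─┴─┐ │ │
│↳ → → ↓│   │ │ │
├─────╴ │ ╷ ├─┘ │
│↓ ← ← ↲│ │ │   │
│ ┌─────┤ ├─┘ ┌─┤
│↓│  ↱ ↓│ │   │ │
│ └─┐ ╷ │ ╵ ┌─┘ │
│↳ ↓│↑│↓│   │   │
├─╴ │ │ ├───┤ ╷ │
│↓ ↲│↑│↓│↱ ↓│ │ │
│ ╶─┘ │ ╵ ╷ └─┘ │
│↳ → ↑│↳ ↑│↳ → B│
└─────┴───┴─────┘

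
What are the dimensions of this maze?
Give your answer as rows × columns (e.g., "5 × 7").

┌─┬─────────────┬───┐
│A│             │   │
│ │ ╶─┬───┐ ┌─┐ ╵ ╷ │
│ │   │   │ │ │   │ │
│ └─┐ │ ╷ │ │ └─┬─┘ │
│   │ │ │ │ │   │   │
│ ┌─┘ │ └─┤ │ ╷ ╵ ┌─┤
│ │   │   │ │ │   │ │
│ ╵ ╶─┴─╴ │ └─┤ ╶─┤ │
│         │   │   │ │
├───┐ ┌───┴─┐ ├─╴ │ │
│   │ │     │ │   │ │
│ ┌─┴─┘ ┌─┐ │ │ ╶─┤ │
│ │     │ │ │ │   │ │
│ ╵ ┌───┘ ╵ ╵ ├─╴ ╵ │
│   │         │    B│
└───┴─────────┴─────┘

Counting the maze dimensions:
Rows (vertical): 8
Columns (horizontal): 10
Dimensions: 8 × 10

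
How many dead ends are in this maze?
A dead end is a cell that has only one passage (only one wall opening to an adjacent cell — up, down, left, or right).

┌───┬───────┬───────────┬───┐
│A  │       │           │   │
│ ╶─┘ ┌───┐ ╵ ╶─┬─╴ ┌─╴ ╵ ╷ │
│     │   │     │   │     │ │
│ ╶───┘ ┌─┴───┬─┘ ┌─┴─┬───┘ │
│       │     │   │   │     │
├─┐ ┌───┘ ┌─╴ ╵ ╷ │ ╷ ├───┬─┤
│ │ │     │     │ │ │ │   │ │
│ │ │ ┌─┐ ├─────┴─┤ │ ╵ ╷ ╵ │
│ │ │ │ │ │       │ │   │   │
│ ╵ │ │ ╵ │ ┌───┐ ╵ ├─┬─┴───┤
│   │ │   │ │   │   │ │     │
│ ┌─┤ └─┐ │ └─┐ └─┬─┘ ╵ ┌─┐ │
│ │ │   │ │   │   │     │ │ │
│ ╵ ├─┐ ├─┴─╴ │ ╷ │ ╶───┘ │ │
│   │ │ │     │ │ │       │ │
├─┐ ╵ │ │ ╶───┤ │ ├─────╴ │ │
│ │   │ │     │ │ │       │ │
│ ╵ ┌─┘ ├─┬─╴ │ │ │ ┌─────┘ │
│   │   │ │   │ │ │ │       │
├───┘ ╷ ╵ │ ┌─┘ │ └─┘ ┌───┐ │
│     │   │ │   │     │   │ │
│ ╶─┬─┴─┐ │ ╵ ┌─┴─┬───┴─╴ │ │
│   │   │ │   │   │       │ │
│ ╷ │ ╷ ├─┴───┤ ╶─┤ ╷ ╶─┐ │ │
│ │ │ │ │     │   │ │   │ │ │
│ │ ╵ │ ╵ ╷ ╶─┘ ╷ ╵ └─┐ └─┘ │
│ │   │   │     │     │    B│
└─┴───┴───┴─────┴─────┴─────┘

Checking each cell for number of passages:

Dead ends found at positions:
  (0, 1)
  (1, 4)
  (1, 7)
  (1, 10)
  (2, 11)
  (3, 0)
  (3, 5)
  (3, 8)
  (3, 13)
  (4, 3)
  (5, 6)
  (5, 10)
  (6, 1)
  (6, 4)
  (6, 12)
  (7, 2)
  (8, 0)
  (9, 4)
  (9, 9)
  (10, 11)
  (11, 4)
  (11, 8)
  (12, 6)
  (12, 12)
  (13, 0)
  (13, 10)
Total dead ends: 26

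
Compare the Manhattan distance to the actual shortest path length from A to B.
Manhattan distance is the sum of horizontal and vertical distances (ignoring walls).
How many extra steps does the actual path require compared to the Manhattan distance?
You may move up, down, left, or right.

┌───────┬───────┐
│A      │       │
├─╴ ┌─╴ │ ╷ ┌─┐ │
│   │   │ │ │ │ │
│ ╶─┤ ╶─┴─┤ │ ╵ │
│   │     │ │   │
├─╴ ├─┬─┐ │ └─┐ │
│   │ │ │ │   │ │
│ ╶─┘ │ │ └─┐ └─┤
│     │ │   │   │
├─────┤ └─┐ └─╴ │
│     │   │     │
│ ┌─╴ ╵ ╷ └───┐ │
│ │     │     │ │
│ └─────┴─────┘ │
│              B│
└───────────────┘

Manhattan distance: |7 - 0| + |7 - 0| = 14
Actual path length: 16
Extra steps: 16 - 14 = 2

Solution:

┌───────┬───────┐
│A → → ↓│       │
├─╴ ┌─╴ │ ╷ ┌─┐ │
│   │↓ ↲│ │ │ │ │
│ ╶─┤ ╶─┴─┤ │ ╵ │
│   │↳ → ↓│ │   │
├─╴ ├─┬─┐ │ └─┐ │
│   │ │ │↓│   │ │
│ ╶─┘ │ │ └─┐ └─┤
│     │ │↳ ↓│   │
├─────┤ └─┐ └─╴ │
│     │   │↳ → ↓│
│ ┌─╴ ╵ ╷ └───┐ │
│ │     │     │↓│
│ └─────┴─────┘ │
│              B│
└───────────────┘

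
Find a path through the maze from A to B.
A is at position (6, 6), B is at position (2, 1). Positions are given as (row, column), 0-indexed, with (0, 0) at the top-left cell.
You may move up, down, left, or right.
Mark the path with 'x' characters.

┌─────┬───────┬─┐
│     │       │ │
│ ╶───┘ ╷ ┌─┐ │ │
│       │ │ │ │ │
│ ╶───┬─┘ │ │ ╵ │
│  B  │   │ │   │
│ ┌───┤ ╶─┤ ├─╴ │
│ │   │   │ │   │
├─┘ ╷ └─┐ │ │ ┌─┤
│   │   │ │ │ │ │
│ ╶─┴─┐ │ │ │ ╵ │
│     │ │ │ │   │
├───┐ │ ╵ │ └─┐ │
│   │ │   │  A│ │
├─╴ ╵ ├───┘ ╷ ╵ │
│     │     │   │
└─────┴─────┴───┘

Finding the shortest path from (6, 6) to (2, 1):
Path length: 21 steps
Directions: down → right → up → up → left → up → up → right → up → left → up → up → left → left → left → down → left → left → left → down → right

Solution:

┌─────┬───────┬─┐
│     │x x x x│ │
│ ╶───┘ ╷ ┌─┐ │ │
│x x x x│ │ │x│ │
│ ╶───┬─┘ │ │ ╵ │
│x B  │   │ │x x│
│ ┌───┤ ╶─┤ ├─╴ │
│ │   │   │ │x x│
├─┘ ╷ └─┐ │ │ ┌─┤
│   │   │ │ │x│ │
│ ╶─┴─┐ │ │ │ ╵ │
│     │ │ │ │x x│
├───┐ │ ╵ │ └─┐ │
│   │ │   │  A│x│
├─╴ ╵ ├───┘ ╷ ╵ │
│     │     │x x│
└─────┴─────┴───┘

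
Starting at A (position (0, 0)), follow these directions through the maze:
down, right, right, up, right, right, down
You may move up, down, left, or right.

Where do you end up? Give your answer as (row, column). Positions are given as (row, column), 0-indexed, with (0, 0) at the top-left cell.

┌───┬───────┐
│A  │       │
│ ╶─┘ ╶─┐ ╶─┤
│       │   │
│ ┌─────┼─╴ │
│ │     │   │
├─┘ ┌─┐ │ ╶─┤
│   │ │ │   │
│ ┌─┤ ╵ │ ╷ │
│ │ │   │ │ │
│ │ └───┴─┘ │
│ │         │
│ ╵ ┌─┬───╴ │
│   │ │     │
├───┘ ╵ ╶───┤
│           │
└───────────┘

Following directions step by step:
Start: (0, 0)
  down: (0, 0) → (1, 0)
  right: (1, 0) → (1, 1)
  right: (1, 1) → (1, 2)
  up: (1, 2) → (0, 2)
  right: (0, 2) → (0, 3)
  right: (0, 3) → (0, 4)
  down: (0, 4) → (1, 4)
Final position: (1, 4)

Path taken:

┌───┬───────┐
│A  │↱ → ↓  │
│ ╶─┘ ╶─┐ ╶─┤
│↳ → ↑  │B  │
│ ┌─────┼─╴ │
│ │     │   │
├─┘ ┌─┐ │ ╶─┤
│   │ │ │   │
│ ┌─┤ ╵ │ ╷ │
│ │ │   │ │ │
│ │ └───┴─┘ │
│ │         │
│ ╵ ┌─┬───╴ │
│   │ │     │
├───┘ ╵ ╶───┤
│           │
└───────────┘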